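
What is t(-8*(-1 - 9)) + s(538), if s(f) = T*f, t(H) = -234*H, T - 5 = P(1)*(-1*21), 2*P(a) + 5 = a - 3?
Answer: 23513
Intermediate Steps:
P(a) = -4 + a/2 (P(a) = -5/2 + (a - 3)/2 = -5/2 + (-3 + a)/2 = -5/2 + (-3/2 + a/2) = -4 + a/2)
T = 157/2 (T = 5 + (-4 + (1/2)*1)*(-1*21) = 5 + (-4 + 1/2)*(-21) = 5 - 7/2*(-21) = 5 + 147/2 = 157/2 ≈ 78.500)
s(f) = 157*f/2
t(-8*(-1 - 9)) + s(538) = -(-1872)*(-1 - 9) + (157/2)*538 = -(-1872)*(-10) + 42233 = -234*80 + 42233 = -18720 + 42233 = 23513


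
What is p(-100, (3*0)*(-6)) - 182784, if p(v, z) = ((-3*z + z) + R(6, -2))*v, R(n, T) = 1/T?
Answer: -182734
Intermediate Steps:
p(v, z) = v*(-½ - 2*z) (p(v, z) = ((-3*z + z) + 1/(-2))*v = (-2*z - ½)*v = (-½ - 2*z)*v = v*(-½ - 2*z))
p(-100, (3*0)*(-6)) - 182784 = -½*(-100)*(1 + 4*((3*0)*(-6))) - 182784 = -½*(-100)*(1 + 4*(0*(-6))) - 182784 = -½*(-100)*(1 + 4*0) - 182784 = -½*(-100)*(1 + 0) - 182784 = -½*(-100)*1 - 182784 = 50 - 182784 = -182734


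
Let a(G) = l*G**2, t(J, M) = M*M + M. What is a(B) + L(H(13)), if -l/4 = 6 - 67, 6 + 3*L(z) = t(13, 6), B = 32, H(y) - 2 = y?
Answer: 249868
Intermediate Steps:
H(y) = 2 + y
t(J, M) = M + M**2 (t(J, M) = M**2 + M = M + M**2)
L(z) = 12 (L(z) = -2 + (6*(1 + 6))/3 = -2 + (6*7)/3 = -2 + (1/3)*42 = -2 + 14 = 12)
l = 244 (l = -4*(6 - 67) = -4*(-61) = 244)
a(G) = 244*G**2
a(B) + L(H(13)) = 244*32**2 + 12 = 244*1024 + 12 = 249856 + 12 = 249868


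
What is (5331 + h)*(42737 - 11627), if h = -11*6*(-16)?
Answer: 198699570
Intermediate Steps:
h = 1056 (h = -66*(-16) = 1056)
(5331 + h)*(42737 - 11627) = (5331 + 1056)*(42737 - 11627) = 6387*31110 = 198699570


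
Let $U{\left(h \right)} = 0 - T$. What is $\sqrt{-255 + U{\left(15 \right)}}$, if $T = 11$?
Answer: $i \sqrt{266} \approx 16.31 i$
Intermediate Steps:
$U{\left(h \right)} = -11$ ($U{\left(h \right)} = 0 - 11 = -11$)
$\sqrt{-255 + U{\left(15 \right)}} = \sqrt{-255 - 11} = \sqrt{-266} = i \sqrt{266}$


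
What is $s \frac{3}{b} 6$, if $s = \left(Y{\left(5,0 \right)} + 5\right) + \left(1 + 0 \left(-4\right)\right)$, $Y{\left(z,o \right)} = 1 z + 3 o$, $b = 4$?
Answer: $\frac{99}{2} \approx 49.5$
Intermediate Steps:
$Y{\left(z,o \right)} = z + 3 o$
$s = 11$ ($s = \left(\left(5 + 3 \cdot 0\right) + 5\right) + \left(1 + 0 \left(-4\right)\right) = \left(\left(5 + 0\right) + 5\right) + \left(1 + 0\right) = \left(5 + 5\right) + 1 = 10 + 1 = 11$)
$s \frac{3}{b} 6 = 11 \cdot \frac{3}{4} \cdot 6 = \frac{33}{4} \cdot 6 = \frac{99}{2}$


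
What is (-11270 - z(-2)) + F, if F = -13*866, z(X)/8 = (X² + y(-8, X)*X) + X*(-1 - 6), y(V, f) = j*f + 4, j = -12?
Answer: -22224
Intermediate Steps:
y(V, f) = 4 - 12*f (y(V, f) = -12*f + 4 = 4 - 12*f)
z(X) = -56*X + 8*X² + 8*X*(4 - 12*X) (z(X) = 8*((X² + (4 - 12*X)*X) + X*(-1 - 6)) = 8*((X² + X*(4 - 12*X)) + X*(-7)) = 8*((X² + X*(4 - 12*X)) - 7*X) = 8*(X² - 7*X + X*(4 - 12*X)) = -56*X + 8*X² + 8*X*(4 - 12*X))
F = -11258
(-11270 - z(-2)) + F = (-11270 - 8*(-2)*(-3 - 11*(-2))) - 11258 = (-11270 - 8*(-2)*(-3 + 22)) - 11258 = (-11270 - 8*(-2)*19) - 11258 = (-11270 - 1*(-304)) - 11258 = (-11270 + 304) - 11258 = -10966 - 11258 = -22224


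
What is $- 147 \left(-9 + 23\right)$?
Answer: $-2058$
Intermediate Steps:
$- 147 \left(-9 + 23\right) = \left(-147\right) 14 = -2058$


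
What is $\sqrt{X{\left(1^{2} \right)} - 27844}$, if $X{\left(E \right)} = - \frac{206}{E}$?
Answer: $5 i \sqrt{1122} \approx 167.48 i$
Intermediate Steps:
$\sqrt{X{\left(1^{2} \right)} - 27844} = \sqrt{- \frac{206}{1^{2}} - 27844} = \sqrt{- \frac{206}{1} - 27844} = \sqrt{\left(-206\right) 1 - 27844} = \sqrt{-206 - 27844} = \sqrt{-28050} = 5 i \sqrt{1122}$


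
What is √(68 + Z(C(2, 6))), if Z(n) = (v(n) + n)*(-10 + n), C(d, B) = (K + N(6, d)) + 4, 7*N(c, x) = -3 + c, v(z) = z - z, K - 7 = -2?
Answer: 2*√767/7 ≈ 7.9128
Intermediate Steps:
K = 5 (K = 7 - 2 = 5)
v(z) = 0
N(c, x) = -3/7 + c/7 (N(c, x) = (-3 + c)/7 = -3/7 + c/7)
C(d, B) = 66/7 (C(d, B) = (5 + (-3/7 + (⅐)*6)) + 4 = (5 + (-3/7 + 6/7)) + 4 = (5 + 3/7) + 4 = 38/7 + 4 = 66/7)
Z(n) = n*(-10 + n) (Z(n) = (0 + n)*(-10 + n) = n*(-10 + n))
√(68 + Z(C(2, 6))) = √(68 + 66*(-10 + 66/7)/7) = √(68 + (66/7)*(-4/7)) = √(68 - 264/49) = √(3068/49) = 2*√767/7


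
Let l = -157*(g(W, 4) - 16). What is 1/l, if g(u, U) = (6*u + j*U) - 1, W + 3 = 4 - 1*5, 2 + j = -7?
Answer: 1/12089 ≈ 8.2720e-5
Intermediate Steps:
j = -9 (j = -2 - 7 = -9)
W = -4 (W = -3 + (4 - 1*5) = -3 + (4 - 5) = -3 - 1 = -4)
g(u, U) = -1 - 9*U + 6*u (g(u, U) = (6*u - 9*U) - 1 = (-9*U + 6*u) - 1 = -1 - 9*U + 6*u)
l = 12089 (l = -157*((-1 - 9*4 + 6*(-4)) - 16) = -157*((-1 - 36 - 24) - 16) = -157*(-61 - 16) = -157*(-77) = 12089)
1/l = 1/12089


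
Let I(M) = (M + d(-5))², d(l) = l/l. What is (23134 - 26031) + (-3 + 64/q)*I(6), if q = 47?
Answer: -139932/47 ≈ -2977.3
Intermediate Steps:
d(l) = 1
I(M) = (1 + M)² (I(M) = (M + 1)² = (1 + M)²)
(23134 - 26031) + (-3 + 64/q)*I(6) = (23134 - 26031) + (-3 + 64/47)*(1 + 6)² = -2897 + (-3 + 64*(1/47))*7² = -2897 + (-3 + 64/47)*49 = -2897 - 77/47*49 = -2897 - 3773/47 = -139932/47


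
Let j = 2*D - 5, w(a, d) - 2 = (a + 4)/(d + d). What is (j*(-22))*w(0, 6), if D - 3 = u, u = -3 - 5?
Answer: 770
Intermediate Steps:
u = -8
D = -5 (D = 3 - 8 = -5)
w(a, d) = 2 + (4 + a)/(2*d) (w(a, d) = 2 + (a + 4)/(d + d) = 2 + (4 + a)/((2*d)) = 2 + (4 + a)*(1/(2*d)) = 2 + (4 + a)/(2*d))
j = -15 (j = 2*(-5) - 5 = -10 - 5 = -15)
(j*(-22))*w(0, 6) = (-15*(-22))*((½)*(4 + 0 + 4*6)/6) = 330*((½)*(⅙)*(4 + 0 + 24)) = 330*((½)*(⅙)*28) = 330*(7/3) = 770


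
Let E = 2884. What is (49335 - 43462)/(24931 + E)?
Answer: 5873/27815 ≈ 0.21115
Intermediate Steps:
(49335 - 43462)/(24931 + E) = (49335 - 43462)/(24931 + 2884) = 5873/27815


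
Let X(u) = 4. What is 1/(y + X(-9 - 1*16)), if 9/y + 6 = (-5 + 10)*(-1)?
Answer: 11/35 ≈ 0.31429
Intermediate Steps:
y = -9/11 (y = 9/(-6 + (-5 + 10)*(-1)) = 9/(-6 + 5*(-1)) = 9/(-6 - 5) = 9/(-11) = 9*(-1/11) = -9/11 ≈ -0.81818)
1/(y + X(-9 - 1*16)) = 1/(-9/11 + 4) = 1/(35/11) = 11/35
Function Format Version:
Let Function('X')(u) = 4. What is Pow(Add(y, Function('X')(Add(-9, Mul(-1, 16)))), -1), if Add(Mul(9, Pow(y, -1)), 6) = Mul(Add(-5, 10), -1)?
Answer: Rational(11, 35) ≈ 0.31429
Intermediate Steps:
y = Rational(-9, 11) (y = Mul(9, Pow(Add(-6, Mul(Add(-5, 10), -1)), -1)) = Mul(9, Pow(Add(-6, Mul(5, -1)), -1)) = Mul(9, Pow(Add(-6, -5), -1)) = Mul(9, Pow(-11, -1)) = Mul(9, Rational(-1, 11)) = Rational(-9, 11) ≈ -0.81818)
Pow(Add(y, Function('X')(Add(-9, Mul(-1, 16)))), -1) = Pow(Add(Rational(-9, 11), 4), -1) = Pow(Rational(35, 11), -1) = Rational(11, 35)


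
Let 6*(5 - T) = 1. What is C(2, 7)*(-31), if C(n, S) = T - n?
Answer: -527/6 ≈ -87.833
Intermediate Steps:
T = 29/6 (T = 5 - ⅙*1 = 5 - ⅙ = 29/6 ≈ 4.8333)
C(n, S) = 29/6 - n
C(2, 7)*(-31) = (29/6 - 1*2)*(-31) = (29/6 - 2)*(-31) = (17/6)*(-31) = -527/6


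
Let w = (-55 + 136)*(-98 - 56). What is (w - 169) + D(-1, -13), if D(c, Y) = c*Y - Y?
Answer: -12617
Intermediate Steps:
w = -12474 (w = 81*(-154) = -12474)
D(c, Y) = -Y + Y*c (D(c, Y) = Y*c - Y = -Y + Y*c)
(w - 169) + D(-1, -13) = (-12474 - 169) - 13*(-1 - 1) = -12643 - 13*(-2) = -12643 + 26 = -12617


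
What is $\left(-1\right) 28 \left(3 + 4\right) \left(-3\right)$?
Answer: $588$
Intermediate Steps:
$\left(-1\right) 28 \left(3 + 4\right) \left(-3\right) = - 28 \cdot 7 \left(-3\right) = \left(-28\right) \left(-21\right) = 588$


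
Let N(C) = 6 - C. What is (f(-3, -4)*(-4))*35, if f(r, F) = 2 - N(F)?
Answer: 1120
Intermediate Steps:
f(r, F) = -4 + F (f(r, F) = 2 - (6 - F) = 2 + (-6 + F) = -4 + F)
(f(-3, -4)*(-4))*35 = ((-4 - 4)*(-4))*35 = -8*(-4)*35 = 32*35 = 1120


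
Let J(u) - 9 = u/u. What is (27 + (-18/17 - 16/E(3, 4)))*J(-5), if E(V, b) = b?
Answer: 3730/17 ≈ 219.41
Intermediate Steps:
J(u) = 10 (J(u) = 9 + u/u = 9 + 1 = 10)
(27 + (-18/17 - 16/E(3, 4)))*J(-5) = (27 + (-18/17 - 16/4))*10 = (27 + (-18*1/17 - 16*¼))*10 = (27 + (-18/17 - 4))*10 = (27 - 86/17)*10 = (373/17)*10 = 3730/17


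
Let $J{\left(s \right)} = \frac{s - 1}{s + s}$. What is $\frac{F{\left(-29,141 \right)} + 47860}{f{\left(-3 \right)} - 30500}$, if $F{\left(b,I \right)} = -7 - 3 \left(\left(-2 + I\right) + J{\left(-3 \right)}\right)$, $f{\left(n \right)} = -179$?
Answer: $- \frac{47434}{30679} \approx -1.5461$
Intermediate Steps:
$J{\left(s \right)} = \frac{-1 + s}{2 s}$
$F{\left(b,I \right)} = -3 - 3 I$ ($F{\left(b,I \right)} = -7 - 3 \left(\left(-2 + I\right) + \frac{-1 - 3}{2 \left(-3\right)}\right) = -7 - 3 \left(\left(-2 + I\right) + \frac{1}{2} \left(- \frac{1}{3}\right) \left(-4\right)\right) = -7 - 3 \left(\left(-2 + I\right) + \frac{2}{3}\right) = -7 - 3 \left(- \frac{4}{3} + I\right) = -7 - \left(-4 + 3 I\right) = -3 - 3 I$)
$\frac{F{\left(-29,141 \right)} + 47860}{f{\left(-3 \right)} - 30500} = \frac{\left(-3 - 423\right) + 47860}{-179 - 30500} = \frac{\left(-3 - 423\right) + 47860}{-30679} = \left(-426 + 47860\right) \left(- \frac{1}{30679}\right) = 47434 \left(- \frac{1}{30679}\right) = - \frac{47434}{30679}$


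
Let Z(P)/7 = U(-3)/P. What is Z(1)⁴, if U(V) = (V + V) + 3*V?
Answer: 121550625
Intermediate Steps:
U(V) = 5*V (U(V) = 2*V + 3*V = 5*V)
Z(P) = -105/P (Z(P) = 7*((5*(-3))/P) = 7*(-15/P) = -105/P)
Z(1)⁴ = (-105/1)⁴ = (-105*1)⁴ = (-105)⁴ = 121550625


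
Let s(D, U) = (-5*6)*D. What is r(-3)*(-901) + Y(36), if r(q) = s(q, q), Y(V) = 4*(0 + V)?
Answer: -80946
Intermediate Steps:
Y(V) = 4*V
s(D, U) = -30*D
r(q) = -30*q
r(-3)*(-901) + Y(36) = -30*(-3)*(-901) + 4*36 = 90*(-901) + 144 = -81090 + 144 = -80946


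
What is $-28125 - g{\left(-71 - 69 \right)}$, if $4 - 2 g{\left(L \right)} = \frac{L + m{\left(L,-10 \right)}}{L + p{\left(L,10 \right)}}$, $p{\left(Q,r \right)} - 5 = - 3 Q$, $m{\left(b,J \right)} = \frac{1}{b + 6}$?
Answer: $- \frac{2148359021}{76380} \approx -28127.0$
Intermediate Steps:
$m{\left(b,J \right)} = \frac{1}{6 + b}$
$p{\left(Q,r \right)} = 5 - 3 Q$
$g{\left(L \right)} = 2 - \frac{L + \frac{1}{6 + L}}{2 \left(5 - 2 L\right)}$ ($g{\left(L \right)} = 2 - \frac{\left(L + \frac{1}{6 + L}\right) \frac{1}{L - \left(-5 + 3 L\right)}}{2} = 2 - \frac{\left(L + \frac{1}{6 + L}\right) \frac{1}{5 - 2 L}}{2} = 2 - \frac{\frac{1}{5 - 2 L} \left(L + \frac{1}{6 + L}\right)}{2} = 2 - \frac{L + \frac{1}{6 + L}}{2 \left(5 - 2 L\right)}$)
$-28125 - g{\left(-71 - 69 \right)} = -28125 - \frac{1 + \left(-20 + 9 \left(-71 - 69\right)\right) \left(6 - 140\right)}{2 \left(-5 + 2 \left(-71 - 69\right)\right) \left(6 - 140\right)} = -28125 - \frac{1 + \left(-20 + 9 \left(-140\right)\right) \left(6 - 140\right)}{2 \left(-5 + 2 \left(-140\right)\right) \left(6 - 140\right)} = -28125 - \frac{1 + \left(-20 - 1260\right) \left(-134\right)}{2 \left(-5 - 280\right) \left(-134\right)} = -28125 - \frac{1}{2} \frac{1}{-285} \left(- \frac{1}{134}\right) \left(1 - -171520\right) = -28125 - \frac{1}{2} \left(- \frac{1}{285}\right) \left(- \frac{1}{134}\right) \left(1 + 171520\right) = -28125 - \frac{1}{2} \left(- \frac{1}{285}\right) \left(- \frac{1}{134}\right) 171521 = -28125 - \frac{171521}{76380} = - \frac{2148359021}{76380}$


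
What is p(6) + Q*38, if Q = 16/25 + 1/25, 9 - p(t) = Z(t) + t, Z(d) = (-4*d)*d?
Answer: 4321/25 ≈ 172.84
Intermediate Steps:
Z(d) = -4*d²
p(t) = 9 - t + 4*t² (p(t) = 9 - (-4*t² + t) = 9 - (t - 4*t²) = 9 + (-t + 4*t²) = 9 - t + 4*t²)
Q = 17/25 (Q = 16*(1/25) + 1*(1/25) = 16/25 + 1/25 = 17/25 ≈ 0.68000)
p(6) + Q*38 = (9 - 1*6 + 4*6²) + (17/25)*38 = (9 - 6 + 4*36) + 646/25 = (9 - 6 + 144) + 646/25 = 147 + 646/25 = 4321/25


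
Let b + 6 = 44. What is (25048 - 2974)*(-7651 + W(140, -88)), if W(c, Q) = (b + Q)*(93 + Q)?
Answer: -174406674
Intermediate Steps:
b = 38 (b = -6 + 44 = 38)
W(c, Q) = (38 + Q)*(93 + Q)
(25048 - 2974)*(-7651 + W(140, -88)) = (25048 - 2974)*(-7651 + (3534 + (-88)² + 131*(-88))) = 22074*(-7651 + (3534 + 7744 - 11528)) = 22074*(-7651 - 250) = 22074*(-7901) = -174406674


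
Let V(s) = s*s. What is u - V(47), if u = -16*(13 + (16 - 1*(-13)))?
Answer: -2881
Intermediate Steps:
V(s) = s²
u = -672 (u = -16*(13 + (16 + 13)) = -16*(13 + 29) = -16*42 = -672)
u - V(47) = -672 - 1*47² = -672 - 1*2209 = -672 - 2209 = -2881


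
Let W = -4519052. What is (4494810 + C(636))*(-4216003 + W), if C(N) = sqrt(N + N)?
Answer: -39262412564550 - 17470110*sqrt(318) ≈ -3.9263e+13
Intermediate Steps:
C(N) = sqrt(2)*sqrt(N) (C(N) = sqrt(2*N) = sqrt(2)*sqrt(N))
(4494810 + C(636))*(-4216003 + W) = (4494810 + sqrt(2)*sqrt(636))*(-4216003 - 4519052) = (4494810 + sqrt(2)*(2*sqrt(159)))*(-8735055) = (4494810 + 2*sqrt(318))*(-8735055) = -39262412564550 - 17470110*sqrt(318)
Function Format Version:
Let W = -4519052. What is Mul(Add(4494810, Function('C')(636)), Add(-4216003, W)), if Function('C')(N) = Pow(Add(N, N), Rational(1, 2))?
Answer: Add(-39262412564550, Mul(-17470110, Pow(318, Rational(1, 2)))) ≈ -3.9263e+13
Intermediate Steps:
Function('C')(N) = Mul(Pow(2, Rational(1, 2)), Pow(N, Rational(1, 2))) (Function('C')(N) = Pow(Mul(2, N), Rational(1, 2)) = Mul(Pow(2, Rational(1, 2)), Pow(N, Rational(1, 2))))
Mul(Add(4494810, Function('C')(636)), Add(-4216003, W)) = Mul(Add(4494810, Mul(Pow(2, Rational(1, 2)), Pow(636, Rational(1, 2)))), Add(-4216003, -4519052)) = Mul(Add(4494810, Mul(Pow(2, Rational(1, 2)), Mul(2, Pow(159, Rational(1, 2))))), -8735055) = Mul(Add(4494810, Mul(2, Pow(318, Rational(1, 2)))), -8735055) = Add(-39262412564550, Mul(-17470110, Pow(318, Rational(1, 2))))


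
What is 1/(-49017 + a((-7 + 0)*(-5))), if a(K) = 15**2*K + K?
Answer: -1/41107 ≈ -2.4327e-5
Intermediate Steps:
a(K) = 226*K (a(K) = 225*K + K = 226*K)
1/(-49017 + a((-7 + 0)*(-5))) = 1/(-49017 + 226*((-7 + 0)*(-5))) = 1/(-49017 + 226*(-7*(-5))) = 1/(-49017 + 226*35) = 1/(-49017 + 7910) = 1/(-41107) = -1/41107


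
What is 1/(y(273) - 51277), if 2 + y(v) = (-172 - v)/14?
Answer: -14/718351 ≈ -1.9489e-5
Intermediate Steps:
y(v) = -100/7 - v/14 (y(v) = -2 + (-172 - v)/14 = -2 + (-172 - v)*(1/14) = -2 + (-86/7 - v/14) = -100/7 - v/14)
1/(y(273) - 51277) = 1/((-100/7 - 1/14*273) - 51277) = 1/((-100/7 - 39/2) - 51277) = 1/(-473/14 - 51277) = 1/(-718351/14) = -14/718351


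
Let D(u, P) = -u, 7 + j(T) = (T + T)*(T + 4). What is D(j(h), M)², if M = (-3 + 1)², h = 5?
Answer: 6889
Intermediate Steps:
j(T) = -7 + 2*T*(4 + T) (j(T) = -7 + (T + T)*(T + 4) = -7 + (2*T)*(4 + T) = -7 + 2*T*(4 + T))
M = 4 (M = (-2)² = 4)
D(j(h), M)² = (-(-7 + 2*5² + 8*5))² = (-(-7 + 2*25 + 40))² = (-(-7 + 50 + 40))² = (-1*83)² = (-83)² = 6889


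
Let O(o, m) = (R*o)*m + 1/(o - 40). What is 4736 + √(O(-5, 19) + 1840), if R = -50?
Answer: 4736 + √1482745/15 ≈ 4817.2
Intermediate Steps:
O(o, m) = 1/(-40 + o) - 50*m*o (O(o, m) = (-50*o)*m + 1/(o - 40) = -50*m*o + 1/(-40 + o) = 1/(-40 + o) - 50*m*o)
4736 + √(O(-5, 19) + 1840) = 4736 + √((1 - 50*19*(-5)² + 2000*19*(-5))/(-40 - 5) + 1840) = 4736 + √((1 - 50*19*25 - 190000)/(-45) + 1840) = 4736 + √(-(1 - 23750 - 190000)/45 + 1840) = 4736 + √(-1/45*(-213749) + 1840) = 4736 + √(213749/45 + 1840) = 4736 + √(296549/45) = 4736 + √1482745/15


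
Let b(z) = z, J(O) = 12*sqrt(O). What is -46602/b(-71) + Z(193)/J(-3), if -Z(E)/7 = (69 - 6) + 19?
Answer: 46602/71 + 287*I*sqrt(3)/18 ≈ 656.37 + 27.617*I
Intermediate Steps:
Z(E) = -574 (Z(E) = -7*((69 - 6) + 19) = -7*(63 + 19) = -7*82 = -574)
-46602/b(-71) + Z(193)/J(-3) = -46602/(-71) - 574*(-I*sqrt(3)/36) = -46602*(-1/71) - 574*(-I*sqrt(3)/36) = 46602/71 - 574*(-I*sqrt(3)/36) = 46602/71 - (-287)*I*sqrt(3)/18 = 46602/71 + 287*I*sqrt(3)/18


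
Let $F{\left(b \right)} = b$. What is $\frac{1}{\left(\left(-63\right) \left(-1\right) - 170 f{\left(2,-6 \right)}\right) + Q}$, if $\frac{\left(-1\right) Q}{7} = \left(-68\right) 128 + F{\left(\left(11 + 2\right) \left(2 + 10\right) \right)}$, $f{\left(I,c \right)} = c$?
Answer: $\frac{1}{60919} \approx 1.6415 \cdot 10^{-5}$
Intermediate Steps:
$Q = 59836$ ($Q = - 7 \left(\left(-68\right) 128 + \left(11 + 2\right) \left(2 + 10\right)\right) = - 7 \left(-8704 + 13 \cdot 12\right) = - 7 \left(-8704 + 156\right) = \left(-7\right) \left(-8548\right) = 59836$)
$\frac{1}{\left(\left(-63\right) \left(-1\right) - 170 f{\left(2,-6 \right)}\right) + Q} = \frac{1}{\left(\left(-63\right) \left(-1\right) - -1020\right) + 59836} = \frac{1}{\left(63 + 1020\right) + 59836} = \frac{1}{1083 + 59836} = \frac{1}{60919}$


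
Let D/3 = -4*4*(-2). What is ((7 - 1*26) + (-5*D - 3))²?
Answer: 252004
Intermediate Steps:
D = 96 (D = 3*(-4*4*(-2)) = 3*(-16*(-2)) = 3*32 = 96)
((7 - 1*26) + (-5*D - 3))² = ((7 - 1*26) + (-5*96 - 3))² = ((7 - 26) + (-480 - 3))² = (-19 - 483)² = (-502)² = 252004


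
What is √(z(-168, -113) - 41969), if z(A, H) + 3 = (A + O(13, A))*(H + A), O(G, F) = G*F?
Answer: 2*√154735 ≈ 786.73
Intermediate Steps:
O(G, F) = F*G
z(A, H) = -3 + 14*A*(A + H) (z(A, H) = -3 + (A + A*13)*(H + A) = -3 + (A + 13*A)*(A + H) = -3 + (14*A)*(A + H) = -3 + 14*A*(A + H))
√(z(-168, -113) - 41969) = √((-3 + 14*(-168)² + 14*(-168)*(-113)) - 41969) = √((-3 + 14*28224 + 265776) - 41969) = √((-3 + 395136 + 265776) - 41969) = √(660909 - 41969) = √618940 = 2*√154735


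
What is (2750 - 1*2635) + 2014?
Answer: 2129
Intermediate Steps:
(2750 - 1*2635) + 2014 = (2750 - 2635) + 2014 = 115 + 2014 = 2129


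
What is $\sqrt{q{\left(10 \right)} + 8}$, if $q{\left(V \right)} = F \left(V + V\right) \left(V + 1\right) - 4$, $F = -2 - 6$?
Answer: $2 i \sqrt{439} \approx 41.905 i$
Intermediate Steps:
$F = -8$ ($F = -2 - 6 = -8$)
$q{\left(V \right)} = -4 - 16 V \left(1 + V\right)$ ($q{\left(V \right)} = - 8 \left(V + V\right) \left(V + 1\right) - 4 = - 8 \cdot 2 V \left(1 + V\right) - 4 = - 16 V \left(1 + V\right) - 4 = -4 - 16 V \left(1 + V\right)$)
$\sqrt{q{\left(10 \right)} + 8} = \sqrt{\left(-4 - 160 - 16 \cdot 10^{2}\right) + 8} = \sqrt{\left(-4 - 160 - 1600\right) + 8} = \sqrt{-1764 + 8} = \sqrt{-1756} = 2 i \sqrt{439}$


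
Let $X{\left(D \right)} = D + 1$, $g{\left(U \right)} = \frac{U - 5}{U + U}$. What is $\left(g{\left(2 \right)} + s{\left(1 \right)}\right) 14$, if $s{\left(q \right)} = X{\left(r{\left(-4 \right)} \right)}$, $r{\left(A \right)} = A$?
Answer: $- \frac{105}{2} \approx -52.5$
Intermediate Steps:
$g{\left(U \right)} = \frac{-5 + U}{2 U}$
$X{\left(D \right)} = 1 + D$
$s{\left(q \right)} = -3$ ($s{\left(q \right)} = 1 - 4 = -3$)
$\left(g{\left(2 \right)} + s{\left(1 \right)}\right) 14 = \left(\frac{-5 + 2}{2 \cdot 2} - 3\right) 14 = \left(\frac{1}{2} \cdot \frac{1}{2} \left(-3\right) - 3\right) 14 = \left(- \frac{3}{4} - 3\right) 14 = \left(- \frac{15}{4}\right) 14 = - \frac{105}{2}$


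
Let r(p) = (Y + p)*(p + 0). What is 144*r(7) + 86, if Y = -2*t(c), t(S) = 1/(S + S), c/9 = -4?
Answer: 7170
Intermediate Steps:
c = -36 (c = 9*(-4) = -36)
t(S) = 1/(2*S)
Y = 1/36 (Y = -1/(-36) = -(-1)/36 = -2*(-1/72) = 1/36 ≈ 0.027778)
r(p) = p*(1/36 + p) (r(p) = (1/36 + p)*(p + 0) = (1/36 + p)*p = p*(1/36 + p))
144*r(7) + 86 = 144*(7*(1/36 + 7)) + 86 = 144*(7*(253/36)) + 86 = 144*(1771/36) + 86 = 7084 + 86 = 7170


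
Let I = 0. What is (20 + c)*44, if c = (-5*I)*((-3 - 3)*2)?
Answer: 880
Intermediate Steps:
c = 0 (c = (-5*0)*((-3 - 3)*2) = 0*(-6*2) = 0*(-12) = 0)
(20 + c)*44 = (20 + 0)*44 = 20*44 = 880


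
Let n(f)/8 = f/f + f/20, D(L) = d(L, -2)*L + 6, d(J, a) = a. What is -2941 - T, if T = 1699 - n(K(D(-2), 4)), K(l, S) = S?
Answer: -23152/5 ≈ -4630.4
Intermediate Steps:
D(L) = 6 - 2*L (D(L) = -2*L + 6 = 6 - 2*L)
n(f) = 8 + 2*f/5 (n(f) = 8*(f/f + f/20) = 8*(1 + f*(1/20)) = 8*(1 + f/20) = 8 + 2*f/5)
T = 8447/5 (T = 1699 - (8 + (⅖)*4) = 1699 - (8 + 8/5) = 1699 - 1*48/5 = 1699 - 48/5 = 8447/5 ≈ 1689.4)
-2941 - T = -2941 - 1*8447/5 = -2941 - 8447/5 = -23152/5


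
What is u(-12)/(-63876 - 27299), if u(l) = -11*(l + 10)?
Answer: -22/91175 ≈ -0.00024129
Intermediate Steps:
u(l) = -110 - 11*l (u(l) = -11*(10 + l) = -110 - 11*l)
u(-12)/(-63876 - 27299) = (-110 - 11*(-12))/(-63876 - 27299) = (-110 + 132)/(-91175) = 22*(-1/91175) = -22/91175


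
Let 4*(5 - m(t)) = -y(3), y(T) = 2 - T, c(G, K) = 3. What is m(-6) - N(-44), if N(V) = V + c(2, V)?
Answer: 183/4 ≈ 45.750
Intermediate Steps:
N(V) = 3 + V (N(V) = V + 3 = 3 + V)
m(t) = 19/4 (m(t) = 5 - (-1)*(2 - 1*3)/4 = 5 - (-1)*(2 - 3)/4 = 5 - (-1)*(-1)/4 = 5 - 1/4*1 = 5 - 1/4 = 19/4)
m(-6) - N(-44) = 19/4 - (3 - 44) = 19/4 - 1*(-41) = 19/4 + 41 = 183/4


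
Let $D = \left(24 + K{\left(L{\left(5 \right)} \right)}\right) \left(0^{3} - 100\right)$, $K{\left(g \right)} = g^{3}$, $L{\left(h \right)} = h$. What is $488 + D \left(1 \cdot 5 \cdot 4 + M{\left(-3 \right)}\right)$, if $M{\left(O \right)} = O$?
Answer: $-252812$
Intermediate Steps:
$D = -14900$ ($D = \left(24 + 5^{3}\right) \left(0^{3} - 100\right) = \left(24 + 125\right) \left(0 - 100\right) = 149 \left(-100\right) = -14900$)
$488 + D \left(1 \cdot 5 \cdot 4 + M{\left(-3 \right)}\right) = 488 - 14900 \left(1 \cdot 5 \cdot 4 - 3\right) = 488 - 14900 \left(5 \cdot 4 - 3\right) = 488 - 14900 \left(20 - 3\right) = 488 - 253300 = -252812$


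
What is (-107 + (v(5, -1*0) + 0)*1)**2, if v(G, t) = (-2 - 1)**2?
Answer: 9604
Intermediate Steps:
v(G, t) = 9 (v(G, t) = (-3)**2 = 9)
(-107 + (v(5, -1*0) + 0)*1)**2 = (-107 + (9 + 0)*1)**2 = (-107 + 9*1)**2 = (-107 + 9)**2 = (-98)**2 = 9604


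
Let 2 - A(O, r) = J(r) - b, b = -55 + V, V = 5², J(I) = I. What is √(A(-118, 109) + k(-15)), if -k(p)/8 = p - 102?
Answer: √799 ≈ 28.267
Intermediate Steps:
k(p) = 816 - 8*p (k(p) = -8*(p - 102) = -8*(-102 + p) = 816 - 8*p)
V = 25
b = -30 (b = -55 + 25 = -30)
A(O, r) = -28 - r (A(O, r) = 2 - (r - 1*(-30)) = 2 - (r + 30) = 2 - (30 + r) = 2 + (-30 - r) = -28 - r)
√(A(-118, 109) + k(-15)) = √((-28 - 1*109) + (816 - 8*(-15))) = √((-28 - 109) + (816 + 120)) = √(-137 + 936) = √799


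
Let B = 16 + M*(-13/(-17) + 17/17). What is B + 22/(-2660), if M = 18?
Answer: 1079773/22610 ≈ 47.756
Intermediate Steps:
B = 812/17 (B = 16 + 18*(-13/(-17) + 17/17) = 16 + 18*(-13*(-1/17) + 17*(1/17)) = 16 + 18*(13/17 + 1) = 16 + 18*(30/17) = 16 + 540/17 = 812/17 ≈ 47.765)
B + 22/(-2660) = 812/17 + 22/(-2660) = 812/17 + 22*(-1/2660) = 812/17 - 11/1330 = 1079773/22610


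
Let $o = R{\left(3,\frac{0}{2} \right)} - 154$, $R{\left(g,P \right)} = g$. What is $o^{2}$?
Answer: $22801$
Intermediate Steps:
$o = -151$ ($o = 3 - 154 = -151$)
$o^{2} = \left(-151\right)^{2} = 22801$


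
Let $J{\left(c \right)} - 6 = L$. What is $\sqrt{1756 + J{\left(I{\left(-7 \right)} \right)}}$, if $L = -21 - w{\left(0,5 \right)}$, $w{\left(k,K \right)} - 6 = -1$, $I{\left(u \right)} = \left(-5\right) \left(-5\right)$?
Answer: $2 \sqrt{434} \approx 41.665$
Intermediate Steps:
$I{\left(u \right)} = 25$
$w{\left(k,K \right)} = 5$ ($w{\left(k,K \right)} = 6 - 1 = 5$)
$L = -26$ ($L = -21 - 5 = -26$)
$J{\left(c \right)} = -20$ ($J{\left(c \right)} = 6 - 26 = -20$)
$\sqrt{1756 + J{\left(I{\left(-7 \right)} \right)}} = \sqrt{1756 - 20} = \sqrt{1736} = 2 \sqrt{434}$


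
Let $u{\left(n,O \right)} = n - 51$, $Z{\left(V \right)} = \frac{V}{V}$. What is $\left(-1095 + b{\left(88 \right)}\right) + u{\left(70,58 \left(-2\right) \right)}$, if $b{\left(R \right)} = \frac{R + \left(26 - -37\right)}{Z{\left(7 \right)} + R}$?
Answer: $- \frac{95613}{89} \approx -1074.3$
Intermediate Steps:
$Z{\left(V \right)} = 1$
$b{\left(R \right)} = \frac{63 + R}{1 + R}$ ($b{\left(R \right)} = \frac{R + \left(26 - -37\right)}{1 + R} = \frac{R + \left(26 + 37\right)}{1 + R} = \frac{R + 63}{1 + R} = \frac{63 + R}{1 + R}$)
$u{\left(n,O \right)} = -51 + n$ ($u{\left(n,O \right)} = n - 51 = -51 + n$)
$\left(-1095 + b{\left(88 \right)}\right) + u{\left(70,58 \left(-2\right) \right)} = \left(-1095 + \frac{63 + 88}{1 + 88}\right) + \left(-51 + 70\right) = \left(-1095 + \frac{1}{89} \cdot 151\right) + 19 = \left(-1095 + \frac{151}{89}\right) + 19 = - \frac{97304}{89} + 19 = - \frac{95613}{89}$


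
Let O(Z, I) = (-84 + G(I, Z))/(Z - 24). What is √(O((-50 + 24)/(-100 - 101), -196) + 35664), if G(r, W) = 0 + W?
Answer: √205273709635/2399 ≈ 188.86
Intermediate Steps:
G(r, W) = W
O(Z, I) = (-84 + Z)/(-24 + Z) (O(Z, I) = (-84 + Z)/(Z - 24) = (-84 + Z)/(-24 + Z))
√(O((-50 + 24)/(-100 - 101), -196) + 35664) = √((-84 + (-50 + 24)/(-100 - 101))/(-24 + (-50 + 24)/(-100 - 101)) + 35664) = √((-84 - 26/(-201))/(-24 - 26/(-201)) + 35664) = √((-84 - 26*(-1/201))/(-24 - 26*(-1/201)) + 35664) = √((-84 + 26/201)/(-24 + 26/201) + 35664) = √(-16858/201/(-4798/201) + 35664) = √(-201/4798*(-16858/201) + 35664) = √(8429/2399 + 35664) = √(85566365/2399) = √205273709635/2399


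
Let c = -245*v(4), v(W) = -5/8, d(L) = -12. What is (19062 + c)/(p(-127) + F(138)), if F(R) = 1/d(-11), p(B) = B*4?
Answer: -461163/12194 ≈ -37.819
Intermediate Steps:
p(B) = 4*B
v(W) = -5/8 (v(W) = -5*⅛ = -5/8)
F(R) = -1/12 (F(R) = 1/(-12) = -1/12)
c = 1225/8 (c = -245*(-5/8) = 1225/8 ≈ 153.13)
(19062 + c)/(p(-127) + F(138)) = (19062 + 1225/8)/(4*(-127) - 1/12) = 153721/(8*(-508 - 1/12)) = 153721/(8*(-6097/12)) = (153721/8)*(-12/6097) = -461163/12194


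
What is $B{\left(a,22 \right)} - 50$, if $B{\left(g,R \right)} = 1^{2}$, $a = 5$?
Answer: $-49$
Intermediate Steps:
$B{\left(g,R \right)} = 1$
$B{\left(a,22 \right)} - 50 = 1 - 50 = -49$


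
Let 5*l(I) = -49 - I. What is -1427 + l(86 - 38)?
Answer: -7232/5 ≈ -1446.4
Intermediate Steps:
l(I) = -49/5 - I/5 (l(I) = (-49 - I)/5 = -49/5 - I/5)
-1427 + l(86 - 38) = -1427 + (-49/5 - (86 - 38)/5) = -1427 + (-49/5 - ⅕*48) = -1427 + (-49/5 - 48/5) = -1427 - 97/5 = -7232/5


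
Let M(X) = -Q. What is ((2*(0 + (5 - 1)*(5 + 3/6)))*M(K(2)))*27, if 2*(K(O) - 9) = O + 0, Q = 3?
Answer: -3564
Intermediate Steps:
K(O) = 9 + O/2 (K(O) = 9 + (O + 0)/2 = 9 + O/2)
M(X) = -3 (M(X) = -1*3 = -3)
((2*(0 + (5 - 1)*(5 + 3/6)))*M(K(2)))*27 = ((2*(0 + (5 - 1)*(5 + 3/6)))*(-3))*27 = ((2*(0 + 4*(5 + 3*(⅙))))*(-3))*27 = ((2*(0 + 4*(5 + ½)))*(-3))*27 = ((2*(0 + 4*(11/2)))*(-3))*27 = ((2*(0 + 22))*(-3))*27 = ((2*22)*(-3))*27 = (44*(-3))*27 = -132*27 = -3564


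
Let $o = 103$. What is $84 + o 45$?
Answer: $4719$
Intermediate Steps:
$84 + o 45 = 84 + 103 \cdot 45 = 84 + 4635 = 4719$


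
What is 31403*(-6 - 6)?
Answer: -376836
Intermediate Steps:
31403*(-6 - 6) = 31403*(-12) = -376836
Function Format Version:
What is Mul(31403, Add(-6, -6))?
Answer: -376836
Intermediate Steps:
Mul(31403, Add(-6, -6)) = Mul(31403, -12) = -376836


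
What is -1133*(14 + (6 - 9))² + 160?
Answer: -136933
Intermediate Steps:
-1133*(14 + (6 - 9))² + 160 = -1133*(14 - 3)² + 160 = -1133*11² + 160 = -1133*121 + 160 = -137093 + 160 = -136933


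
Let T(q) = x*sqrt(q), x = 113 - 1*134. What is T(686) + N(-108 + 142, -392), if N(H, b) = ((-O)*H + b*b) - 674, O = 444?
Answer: 137894 - 147*sqrt(14) ≈ 1.3734e+5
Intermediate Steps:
N(H, b) = -674 + b**2 - 444*H (N(H, b) = ((-1*444)*H + b*b) - 674 = (-444*H + b**2) - 674 = (b**2 - 444*H) - 674 = -674 + b**2 - 444*H)
x = -21 (x = 113 - 134 = -21)
T(q) = -21*sqrt(q)
T(686) + N(-108 + 142, -392) = -147*sqrt(14) + (-674 + (-392)**2 - 444*(-108 + 142)) = -147*sqrt(14) + (-674 + 153664 - 444*34) = -147*sqrt(14) + (-674 + 153664 - 15096) = -147*sqrt(14) + 137894 = 137894 - 147*sqrt(14)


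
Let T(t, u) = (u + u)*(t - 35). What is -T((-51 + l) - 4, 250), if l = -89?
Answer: 89500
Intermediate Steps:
T(t, u) = 2*u*(-35 + t) (T(t, u) = (2*u)*(-35 + t) = 2*u*(-35 + t))
-T((-51 + l) - 4, 250) = -2*250*(-35 + ((-51 - 89) - 4)) = -2*250*(-35 + (-140 - 4)) = -2*250*(-35 - 144) = -2*250*(-179) = -1*(-89500) = 89500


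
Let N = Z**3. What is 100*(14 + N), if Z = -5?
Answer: -11100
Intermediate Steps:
N = -125 (N = (-5)**3 = -125)
100*(14 + N) = 100*(14 - 125) = 100*(-111) = -11100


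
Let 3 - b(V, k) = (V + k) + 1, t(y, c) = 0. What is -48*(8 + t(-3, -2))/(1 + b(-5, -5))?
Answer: -384/13 ≈ -29.538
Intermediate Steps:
b(V, k) = 2 - V - k (b(V, k) = 3 - ((V + k) + 1) = 3 - (1 + V + k) = 3 + (-1 - V - k) = 2 - V - k)
-48*(8 + t(-3, -2))/(1 + b(-5, -5)) = -48*(8 + 0)/(1 + (2 - 1*(-5) - 1*(-5))) = -384/(1 + (2 + 5 + 5)) = -384/(1 + 12) = -384/13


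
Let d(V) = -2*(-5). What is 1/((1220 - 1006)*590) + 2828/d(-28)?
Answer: 35706329/126260 ≈ 282.80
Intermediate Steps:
d(V) = 10
1/((1220 - 1006)*590) + 2828/d(-28) = 1/((1220 - 1006)*590) + 2828/10 = (1/590)/214 + 2828*(⅒) = (1/214)*(1/590) + 1414/5 = 1/126260 + 1414/5 = 35706329/126260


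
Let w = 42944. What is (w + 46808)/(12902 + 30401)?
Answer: 6904/3331 ≈ 2.0727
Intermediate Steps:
(w + 46808)/(12902 + 30401) = (42944 + 46808)/(12902 + 30401) = 89752/43303 = 89752*(1/43303) = 6904/3331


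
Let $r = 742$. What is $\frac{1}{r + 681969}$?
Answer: $\frac{1}{682711} \approx 1.4647 \cdot 10^{-6}$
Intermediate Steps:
$\frac{1}{r + 681969} = \frac{1}{742 + 681969} = \frac{1}{682711}$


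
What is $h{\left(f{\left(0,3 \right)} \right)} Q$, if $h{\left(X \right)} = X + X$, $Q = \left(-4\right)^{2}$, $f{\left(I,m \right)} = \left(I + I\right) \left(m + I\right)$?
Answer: $0$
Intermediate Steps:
$f{\left(I,m \right)} = 2 I \left(I + m\right)$
$Q = 16$
$h{\left(X \right)} = 2 X$
$h{\left(f{\left(0,3 \right)} \right)} Q = 2 \cdot 2 \cdot 0 \left(0 + 3\right) 16 = 2 \cdot 2 \cdot 0 \cdot 3 \cdot 16 = 2 \cdot 0 \cdot 16 = 0 \cdot 16 = 0$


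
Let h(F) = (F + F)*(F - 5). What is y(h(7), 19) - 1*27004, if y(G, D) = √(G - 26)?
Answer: -27004 + √2 ≈ -27003.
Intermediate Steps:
h(F) = 2*F*(-5 + F) (h(F) = (2*F)*(-5 + F) = 2*F*(-5 + F))
y(G, D) = √(-26 + G)
y(h(7), 19) - 1*27004 = √(-26 + 2*7*(-5 + 7)) - 1*27004 = √(-26 + 2*7*2) - 27004 = √(-26 + 28) - 27004 = √2 - 27004 = -27004 + √2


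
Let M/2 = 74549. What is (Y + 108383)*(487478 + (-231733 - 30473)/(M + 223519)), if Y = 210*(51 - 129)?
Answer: 2387377011031880/53231 ≈ 4.4849e+10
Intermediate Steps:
M = 149098 (M = 2*74549 = 149098)
Y = -16380 (Y = 210*(-78) = -16380)
(Y + 108383)*(487478 + (-231733 - 30473)/(M + 223519)) = (-16380 + 108383)*(487478 + (-231733 - 30473)/(149098 + 223519)) = 92003*(487478 - 262206/372617) = 92003*(487478 - 262206*1/372617) = 92003*(487478 - 37458/53231) = 92003*(25948903960/53231) = 2387377011031880/53231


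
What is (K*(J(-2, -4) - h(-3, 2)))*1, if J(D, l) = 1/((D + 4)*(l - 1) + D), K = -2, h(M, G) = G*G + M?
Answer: 13/6 ≈ 2.1667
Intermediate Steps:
h(M, G) = M + G² (h(M, G) = G² + M = M + G²)
J(D, l) = 1/(D + (-1 + l)*(4 + D)) (J(D, l) = 1/((4 + D)*(-1 + l) + D) = 1/((-1 + l)*(4 + D) + D) = 1/(D + (-1 + l)*(4 + D)))
(K*(J(-2, -4) - h(-3, 2)))*1 = -2*(1/(-4 + 4*(-4) - 2*(-4)) - (-3 + 2²))*1 = -2*(1/(-4 - 16 + 8) - (-3 + 4))*1 = -2*(1/(-12) - 1*1)*1 = -2*(-1/12 - 1)*1 = -2*(-13/12)*1 = (13/6)*1 = 13/6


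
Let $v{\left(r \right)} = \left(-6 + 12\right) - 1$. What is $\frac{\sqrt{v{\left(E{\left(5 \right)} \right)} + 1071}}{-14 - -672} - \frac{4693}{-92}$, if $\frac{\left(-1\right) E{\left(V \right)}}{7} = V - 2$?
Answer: $\frac{4693}{92} + \frac{\sqrt{269}}{329} \approx 51.061$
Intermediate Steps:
$E{\left(V \right)} = 14 - 7 V$ ($E{\left(V \right)} = - 7 \left(V - 2\right) = - 7 \left(-2 + V\right) = 14 - 7 V$)
$v{\left(r \right)} = 5$ ($v{\left(r \right)} = 6 - 1 = 5$)
$\frac{\sqrt{v{\left(E{\left(5 \right)} \right)} + 1071}}{-14 - -672} - \frac{4693}{-92} = \frac{\sqrt{5 + 1071}}{-14 - -672} - \frac{4693}{-92} = \frac{\sqrt{1076}}{-14 + 672} - - \frac{4693}{92} = \frac{2 \sqrt{269}}{658} + \frac{4693}{92} = 2 \sqrt{269} \cdot \frac{1}{658} + \frac{4693}{92} = \frac{\sqrt{269}}{329} + \frac{4693}{92} = \frac{4693}{92} + \frac{\sqrt{269}}{329}$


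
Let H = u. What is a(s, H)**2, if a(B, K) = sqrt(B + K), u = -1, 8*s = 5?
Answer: -3/8 ≈ -0.37500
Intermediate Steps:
s = 5/8 (s = (1/8)*5 = 5/8 ≈ 0.62500)
H = -1
a(s, H)**2 = (sqrt(5/8 - 1))**2 = (sqrt(-3/8))**2 = (I*sqrt(6)/4)**2 = -3/8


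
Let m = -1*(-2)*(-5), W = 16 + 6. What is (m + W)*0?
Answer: 0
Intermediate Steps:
W = 22
m = -10 (m = 2*(-5) = -10)
(m + W)*0 = (-10 + 22)*0 = 12*0 = 0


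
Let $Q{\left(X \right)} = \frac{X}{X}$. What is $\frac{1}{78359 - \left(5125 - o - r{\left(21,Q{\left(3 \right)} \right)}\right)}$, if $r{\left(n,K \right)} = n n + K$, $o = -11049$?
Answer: $\frac{1}{62627} \approx 1.5968 \cdot 10^{-5}$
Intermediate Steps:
$Q{\left(X \right)} = 1$
$r{\left(n,K \right)} = K + n^{2}$ ($r{\left(n,K \right)} = n^{2} + K = K + n^{2}$)
$\frac{1}{78359 - \left(5125 - o - r{\left(21,Q{\left(3 \right)} \right)}\right)} = \frac{1}{78359 - 15732} = \frac{1}{62627}$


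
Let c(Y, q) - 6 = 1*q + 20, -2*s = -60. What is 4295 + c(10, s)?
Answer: 4351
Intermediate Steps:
s = 30 (s = -½*(-60) = 30)
c(Y, q) = 26 + q (c(Y, q) = 6 + (1*q + 20) = 6 + (q + 20) = 6 + (20 + q) = 26 + q)
4295 + c(10, s) = 4295 + (26 + 30) = 4295 + 56 = 4351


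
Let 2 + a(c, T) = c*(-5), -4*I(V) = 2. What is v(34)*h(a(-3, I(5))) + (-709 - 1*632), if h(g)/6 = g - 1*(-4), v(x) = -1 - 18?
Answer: -3279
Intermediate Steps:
v(x) = -19
I(V) = -½ (I(V) = -¼*2 = -½)
a(c, T) = -2 - 5*c (a(c, T) = -2 + c*(-5) = -2 - 5*c)
h(g) = 24 + 6*g (h(g) = 6*(g - 1*(-4)) = 6*(g + 4) = 6*(4 + g) = 24 + 6*g)
v(34)*h(a(-3, I(5))) + (-709 - 1*632) = -19*(24 + 6*(-2 - 5*(-3))) + (-709 - 1*632) = -19*(24 + 6*(-2 + 15)) + (-709 - 632) = -19*(24 + 6*13) - 1341 = -19*(24 + 78) - 1341 = -19*102 - 1341 = -1938 - 1341 = -3279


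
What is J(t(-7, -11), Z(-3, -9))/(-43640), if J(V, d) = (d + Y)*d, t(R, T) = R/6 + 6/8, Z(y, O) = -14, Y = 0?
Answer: -49/10910 ≈ -0.0044913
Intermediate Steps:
t(R, T) = ¾ + R/6 (t(R, T) = R*(⅙) + 6*(⅛) = R/6 + ¾ = ¾ + R/6)
J(V, d) = d² (J(V, d) = (d + 0)*d = d*d = d²)
J(t(-7, -11), Z(-3, -9))/(-43640) = (-14)²/(-43640) = 196*(-1/43640) = -49/10910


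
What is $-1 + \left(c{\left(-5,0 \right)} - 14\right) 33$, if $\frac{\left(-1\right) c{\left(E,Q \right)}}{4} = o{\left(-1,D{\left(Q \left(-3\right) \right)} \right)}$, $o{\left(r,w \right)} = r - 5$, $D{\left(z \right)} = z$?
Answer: $329$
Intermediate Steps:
$o{\left(r,w \right)} = -5 + r$
$c{\left(E,Q \right)} = 24$ ($c{\left(E,Q \right)} = - 4 \left(-5 - 1\right) = \left(-4\right) \left(-6\right) = 24$)
$-1 + \left(c{\left(-5,0 \right)} - 14\right) 33 = -1 + \left(24 - 14\right) 33 = -1 + 10 \cdot 33 = -1 + 330 = 329$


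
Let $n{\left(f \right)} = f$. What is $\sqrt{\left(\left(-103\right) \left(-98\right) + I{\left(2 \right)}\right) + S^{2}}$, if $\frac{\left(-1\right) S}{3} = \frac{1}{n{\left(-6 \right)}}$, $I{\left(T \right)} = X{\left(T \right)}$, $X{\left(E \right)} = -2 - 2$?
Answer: $\frac{\sqrt{40361}}{2} \approx 100.45$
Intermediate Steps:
$X{\left(E \right)} = -4$
$I{\left(T \right)} = -4$
$S = \frac{1}{2}$ ($S = - \frac{3}{-6} = \left(-3\right) \left(- \frac{1}{6}\right) = \frac{1}{2} \approx 0.5$)
$\sqrt{\left(\left(-103\right) \left(-98\right) + I{\left(2 \right)}\right) + S^{2}} = \sqrt{\left(\left(-103\right) \left(-98\right) - 4\right) + \left(\frac{1}{2}\right)^{2}} = \sqrt{\left(10094 - 4\right) + \frac{1}{4}} = \sqrt{10090 + \frac{1}{4}} = \sqrt{\frac{40361}{4}} = \frac{\sqrt{40361}}{2}$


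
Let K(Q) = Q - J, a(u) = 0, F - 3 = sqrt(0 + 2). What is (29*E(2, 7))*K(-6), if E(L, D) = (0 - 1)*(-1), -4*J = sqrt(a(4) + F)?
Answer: -174 + 29*sqrt(3 + sqrt(2))/4 ≈ -158.77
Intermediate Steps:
F = 3 + sqrt(2) (F = 3 + sqrt(0 + 2) = 3 + sqrt(2) ≈ 4.4142)
J = -sqrt(3 + sqrt(2))/4 (J = -sqrt(0 + (3 + sqrt(2)))/4 = -sqrt(3 + sqrt(2))/4 ≈ -0.52525)
K(Q) = Q + sqrt(3 + sqrt(2))/4 (K(Q) = Q - (-1)*sqrt(3 + sqrt(2))/4 = Q + sqrt(3 + sqrt(2))/4)
E(L, D) = 1 (E(L, D) = -1*(-1) = 1)
(29*E(2, 7))*K(-6) = (29*1)*(-6 + sqrt(3 + sqrt(2))/4) = 29*(-6 + sqrt(3 + sqrt(2))/4) = -174 + 29*sqrt(3 + sqrt(2))/4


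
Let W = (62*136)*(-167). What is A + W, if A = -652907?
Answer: -2061051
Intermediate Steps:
W = -1408144 (W = 8432*(-167) = -1408144)
A + W = -652907 - 1408144 = -2061051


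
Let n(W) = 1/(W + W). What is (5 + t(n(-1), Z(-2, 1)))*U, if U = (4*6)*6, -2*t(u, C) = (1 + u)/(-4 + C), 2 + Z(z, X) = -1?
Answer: 5076/7 ≈ 725.14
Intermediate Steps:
n(W) = 1/(2*W)
Z(z, X) = -3 (Z(z, X) = -2 - 1 = -3)
t(u, C) = -(1 + u)/(2*(-4 + C))
U = 144 (U = 24*6 = 144)
(5 + t(n(-1), Z(-2, 1)))*U = (5 + (-1 - 1/(2*(-1)))/(2*(-4 - 3)))*144 = (5 + (½)*(-1 - (-1)/2)/(-7))*144 = (5 + (½)*(-⅐)*(-1 - 1*(-½)))*144 = (5 + (½)*(-⅐)*(-1 + ½))*144 = (5 + (½)*(-⅐)*(-½))*144 = (5 + 1/28)*144 = (141/28)*144 = 5076/7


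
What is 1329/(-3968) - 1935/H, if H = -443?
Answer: 7089333/1757824 ≈ 4.0330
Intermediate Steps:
1329/(-3968) - 1935/H = 1329/(-3968) - 1935/(-443) = 1329*(-1/3968) - 1935*(-1/443) = -1329/3968 + 1935/443 = 7089333/1757824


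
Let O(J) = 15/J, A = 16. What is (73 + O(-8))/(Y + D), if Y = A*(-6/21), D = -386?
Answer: -3983/21872 ≈ -0.18211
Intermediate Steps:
Y = -32/7 (Y = 16*(-6/21) = 16*(-6*1/21) = 16*(-2/7) = -32/7 ≈ -4.5714)
(73 + O(-8))/(Y + D) = (73 + 15/(-8))/(-32/7 - 386) = (73 + 15*(-1/8))/(-2734/7) = (73 - 15/8)*(-7/2734) = (569/8)*(-7/2734) = -3983/21872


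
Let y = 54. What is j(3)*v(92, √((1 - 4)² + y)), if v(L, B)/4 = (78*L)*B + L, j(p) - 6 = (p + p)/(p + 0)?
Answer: 2944 + 688896*√7 ≈ 1.8256e+6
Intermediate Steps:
j(p) = 8 (j(p) = 6 + (p + p)/(p + 0) = 6 + (2*p)/p = 6 + 2 = 8)
v(L, B) = 4*L + 312*B*L (v(L, B) = 4*((78*L)*B + L) = 4*(78*B*L + L) = 4*(L + 78*B*L) = 4*L + 312*B*L)
j(3)*v(92, √((1 - 4)² + y)) = 8*(4*92*(1 + 78*√((1 - 4)² + 54))) = 8*(4*92*(1 + 78*√((-3)² + 54))) = 8*(4*92*(1 + 78*√(9 + 54))) = 8*(4*92*(1 + 78*√63)) = 8*(4*92*(1 + 78*(3*√7))) = 8*(4*92*(1 + 234*√7)) = 8*(368 + 86112*√7) = 2944 + 688896*√7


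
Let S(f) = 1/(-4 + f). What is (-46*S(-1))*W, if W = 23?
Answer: 1058/5 ≈ 211.60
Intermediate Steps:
(-46*S(-1))*W = -46/(-4 - 1)*23 = -46/(-5)*23 = -46*(-⅕)*23 = (46/5)*23 = 1058/5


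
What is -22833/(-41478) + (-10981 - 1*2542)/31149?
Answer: 50106041/430666074 ≈ 0.11635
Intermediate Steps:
-22833/(-41478) + (-10981 - 1*2542)/31149 = -22833*(-1/41478) + (-10981 - 2542)*(1/31149) = 7611/13826 - 13523*1/31149 = 7611/13826 - 13523/31149 = 50106041/430666074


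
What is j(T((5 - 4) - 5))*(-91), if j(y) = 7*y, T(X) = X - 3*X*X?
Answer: 33124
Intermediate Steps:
T(X) = X - 3*X²
j(T((5 - 4) - 5))*(-91) = (7*(((5 - 4) - 5)*(1 - 3*((5 - 4) - 5))))*(-91) = (7*((1 - 5)*(1 - 3*(1 - 5))))*(-91) = (7*(-4*(1 - 3*(-4))))*(-91) = (7*(-4*(1 + 12)))*(-91) = (7*(-4*13))*(-91) = (7*(-52))*(-91) = -364*(-91) = 33124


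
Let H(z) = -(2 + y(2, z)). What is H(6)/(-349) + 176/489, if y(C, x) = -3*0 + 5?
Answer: 64847/170661 ≈ 0.37998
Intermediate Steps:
y(C, x) = 5 (y(C, x) = 0 + 5 = 5)
H(z) = -7 (H(z) = -(2 + 5) = -1*7 = -7)
H(6)/(-349) + 176/489 = -7/(-349) + 176/489 = -7*(-1/349) + 176*(1/489) = 7/349 + 176/489 = 64847/170661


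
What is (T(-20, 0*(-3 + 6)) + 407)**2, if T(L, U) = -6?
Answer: 160801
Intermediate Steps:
(T(-20, 0*(-3 + 6)) + 407)**2 = (-6 + 407)**2 = 401**2 = 160801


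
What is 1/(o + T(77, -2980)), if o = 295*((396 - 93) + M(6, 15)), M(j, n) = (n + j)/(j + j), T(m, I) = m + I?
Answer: 4/347993 ≈ 1.1494e-5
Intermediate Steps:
T(m, I) = I + m
M(j, n) = (j + n)/(2*j) (M(j, n) = (j + n)/((2*j)) = (j + n)*(1/(2*j)) = (j + n)/(2*j))
o = 359605/4 (o = 295*((396 - 93) + (1/2)*(6 + 15)/6) = 295*(303 + (1/2)*(1/6)*21) = 295*(303 + 7/4) = 295*(1219/4) = 359605/4 ≈ 89901.)
1/(o + T(77, -2980)) = 1/(359605/4 + (-2980 + 77)) = 1/(359605/4 - 2903) = 1/(347993/4) = 4/347993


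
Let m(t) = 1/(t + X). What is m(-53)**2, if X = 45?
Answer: 1/64 ≈ 0.015625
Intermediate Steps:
m(t) = 1/(45 + t) (m(t) = 1/(t + 45) = 1/(45 + t))
m(-53)**2 = (1/(45 - 53))**2 = (1/(-8))**2 = (-1/8)**2 = 1/64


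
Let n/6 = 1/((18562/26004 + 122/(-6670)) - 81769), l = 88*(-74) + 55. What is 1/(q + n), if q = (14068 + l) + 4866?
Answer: 3545610235217/44238578644632489 ≈ 8.0148e-5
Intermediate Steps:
l = -6457 (l = -6512 + 55 = -6457)
q = 12477 (q = (14068 - 6457) + 4866 = 7611 + 4866 = 12477)
n = -260170020/3545610235217 (n = 6/((18562/26004 + 122/(-6670)) - 81769) = 6/((18562*(1/26004) + 122*(-1/6670)) - 81769) = 6/((9281/13002 - 61/3335) - 81769) = 6/(30159013/43361670 - 81769) = 6/(-3545610235217/43361670) = 6*(-43361670/3545610235217) = -260170020/3545610235217 ≈ -7.3378e-5)
1/(q + n) = 1/(12477 - 260170020/3545610235217) = 1/(44238578644632489/3545610235217) = 3545610235217/44238578644632489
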